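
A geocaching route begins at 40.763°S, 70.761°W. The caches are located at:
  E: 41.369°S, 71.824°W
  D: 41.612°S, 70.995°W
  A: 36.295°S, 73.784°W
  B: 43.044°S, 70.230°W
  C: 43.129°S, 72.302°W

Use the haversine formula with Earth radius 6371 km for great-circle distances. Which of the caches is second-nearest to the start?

Distances from the start (40.763°S, 70.761°W):
D: 96.4 km
E: 111.7 km
B: 257.4 km
C: 292.3 km
A: 562.0 km
The second-nearest is E at 111.7 km.

E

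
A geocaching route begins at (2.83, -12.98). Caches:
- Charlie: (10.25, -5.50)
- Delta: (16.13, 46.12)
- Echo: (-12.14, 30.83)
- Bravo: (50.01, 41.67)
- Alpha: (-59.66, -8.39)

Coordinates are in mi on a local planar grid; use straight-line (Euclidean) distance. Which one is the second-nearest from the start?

Distance to each, sorted:
Charlie: 10.5 mi
Echo: 46.3 mi
Delta: 60.6 mi
Alpha: 62.7 mi
Bravo: 72.2 mi
The second-nearest is Echo at 46.3 mi.

Echo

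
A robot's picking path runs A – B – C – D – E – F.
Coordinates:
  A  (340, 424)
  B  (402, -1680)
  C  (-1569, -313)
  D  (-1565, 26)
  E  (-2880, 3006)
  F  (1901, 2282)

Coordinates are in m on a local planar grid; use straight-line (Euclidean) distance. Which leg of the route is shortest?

Leg distances:
A→B: 2104.9 m
B→C: 2398.7 m
C→D: 339.0 m
D→E: 3257.2 m
E→F: 4835.5 m
The shortest leg is C–D at 339.0 m.

C–D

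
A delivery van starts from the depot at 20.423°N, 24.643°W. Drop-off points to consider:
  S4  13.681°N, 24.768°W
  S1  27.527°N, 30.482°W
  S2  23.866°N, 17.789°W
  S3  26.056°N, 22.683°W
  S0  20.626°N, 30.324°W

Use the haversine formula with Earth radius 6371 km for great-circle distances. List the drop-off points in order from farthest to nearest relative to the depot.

S1, S2, S4, S3, S0

Distances from the depot:
S1 27.527°N, 30.482°W: 987.5 km
S2 23.866°N, 17.789°W: 802.9 km
S4 13.681°N, 24.768°W: 749.8 km
S3 26.056°N, 22.683°W: 657.6 km
S0 20.626°N, 30.324°W: 592.0 km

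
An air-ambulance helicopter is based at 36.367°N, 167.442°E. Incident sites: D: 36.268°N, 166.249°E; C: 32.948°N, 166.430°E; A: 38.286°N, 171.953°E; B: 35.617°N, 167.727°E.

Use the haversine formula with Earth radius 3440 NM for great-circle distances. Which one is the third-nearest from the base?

Distance to each, sorted:
B: 47.1 NM
D: 58.0 NM
C: 211.3 NM
A: 244.2 NM
The third-nearest is C at 211.3 NM.

C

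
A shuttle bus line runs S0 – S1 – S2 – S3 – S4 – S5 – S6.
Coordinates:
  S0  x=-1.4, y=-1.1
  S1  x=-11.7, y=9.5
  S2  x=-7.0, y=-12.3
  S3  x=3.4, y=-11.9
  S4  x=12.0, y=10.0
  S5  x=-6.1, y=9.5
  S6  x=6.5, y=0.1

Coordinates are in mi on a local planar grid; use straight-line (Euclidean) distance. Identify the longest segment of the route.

Leg distances:
S0→S1: 14.8 mi
S1→S2: 22.3 mi
S2→S3: 10.4 mi
S3→S4: 23.5 mi
S4→S5: 18.1 mi
S5→S6: 15.7 mi
The longest leg is S3–S4 at 23.5 mi.

S3–S4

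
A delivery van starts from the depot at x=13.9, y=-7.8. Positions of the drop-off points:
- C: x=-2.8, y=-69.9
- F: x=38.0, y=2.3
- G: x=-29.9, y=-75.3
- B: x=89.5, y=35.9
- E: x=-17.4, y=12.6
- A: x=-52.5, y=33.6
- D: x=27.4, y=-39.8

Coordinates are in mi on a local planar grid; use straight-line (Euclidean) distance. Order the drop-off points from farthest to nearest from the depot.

B, G, A, C, E, D, F

Distance from the depot at x=13.9, y=-7.8 to each:
B x=89.5, y=35.9: 87.3 mi
G x=-29.9, y=-75.3: 80.5 mi
A x=-52.5, y=33.6: 78.2 mi
C x=-2.8, y=-69.9: 64.3 mi
E x=-17.4, y=12.6: 37.4 mi
D x=27.4, y=-39.8: 34.7 mi
F x=38.0, y=2.3: 26.1 mi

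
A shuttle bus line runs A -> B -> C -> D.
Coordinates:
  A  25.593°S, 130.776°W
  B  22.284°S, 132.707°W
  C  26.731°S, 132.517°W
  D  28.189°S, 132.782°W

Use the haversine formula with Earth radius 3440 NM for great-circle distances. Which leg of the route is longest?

B–C

Leg distances:
A→B: 225.2 NM
B→C: 267.2 NM
C→D: 88.7 NM
The longest leg is B–C at 267.2 NM.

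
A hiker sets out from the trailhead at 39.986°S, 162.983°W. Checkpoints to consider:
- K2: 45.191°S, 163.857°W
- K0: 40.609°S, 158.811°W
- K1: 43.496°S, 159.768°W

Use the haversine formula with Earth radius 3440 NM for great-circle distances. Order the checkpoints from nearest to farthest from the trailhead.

K0, K1, K2

Computing each great-circle distance from 39.986°S, 162.983°W:
K0 40.609°S, 158.811°W: 194.7 NM
K1 43.496°S, 159.768°W: 255.2 NM
K2 45.191°S, 163.857°W: 314.9 NM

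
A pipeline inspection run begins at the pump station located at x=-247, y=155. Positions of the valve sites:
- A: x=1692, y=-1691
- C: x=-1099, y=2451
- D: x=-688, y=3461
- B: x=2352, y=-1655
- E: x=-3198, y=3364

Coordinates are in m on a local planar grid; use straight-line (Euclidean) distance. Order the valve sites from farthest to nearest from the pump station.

E, D, B, A, C

Distances from the pump station:
E x=-3198, y=3364: 4359.6 m
D x=-688, y=3461: 3335.3 m
B x=2352, y=-1655: 3167.2 m
A x=1692, y=-1691: 2677.2 m
C x=-1099, y=2451: 2449.0 m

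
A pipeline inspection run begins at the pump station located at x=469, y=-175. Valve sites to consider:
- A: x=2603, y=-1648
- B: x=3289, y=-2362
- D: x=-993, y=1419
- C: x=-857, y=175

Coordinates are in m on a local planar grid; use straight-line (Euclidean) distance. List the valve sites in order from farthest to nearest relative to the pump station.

B, A, D, C

Distance from the pump station at x=469, y=-175 to each:
B x=3289, y=-2362: 3568.7 m
A x=2603, y=-1648: 2593.0 m
D x=-993, y=1419: 2162.9 m
C x=-857, y=175: 1371.4 m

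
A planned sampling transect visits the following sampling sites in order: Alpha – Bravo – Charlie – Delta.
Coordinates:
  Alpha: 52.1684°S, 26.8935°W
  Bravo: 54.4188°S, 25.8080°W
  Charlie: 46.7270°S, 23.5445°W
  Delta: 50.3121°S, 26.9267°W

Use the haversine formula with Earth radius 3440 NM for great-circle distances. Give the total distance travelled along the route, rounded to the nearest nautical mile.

864 NM

Leg distances:
Alpha→Bravo: 140.6 NM  (cumulative 140.6 NM)
Bravo→Charlie: 469.7 NM  (cumulative 610.4 NM)
Charlie→Delta: 253.8 NM  (cumulative 864.1 NM)
Total route length ≈ 864 NM.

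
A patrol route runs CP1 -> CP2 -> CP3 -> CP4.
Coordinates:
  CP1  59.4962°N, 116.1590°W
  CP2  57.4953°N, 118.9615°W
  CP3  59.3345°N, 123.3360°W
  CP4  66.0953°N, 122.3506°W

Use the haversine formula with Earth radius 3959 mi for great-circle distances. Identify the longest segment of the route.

Leg distances:
CP1→CP2: 171.3 mi
CP2→CP3: 202.9 mi
CP3→CP4: 468.2 mi
The longest leg is CP3–CP4 at 468.2 mi.

CP3–CP4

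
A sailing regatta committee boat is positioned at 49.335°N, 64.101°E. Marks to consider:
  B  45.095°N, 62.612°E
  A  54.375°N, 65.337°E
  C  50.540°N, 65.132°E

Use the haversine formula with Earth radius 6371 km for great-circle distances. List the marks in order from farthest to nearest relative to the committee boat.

Distances from the committee boat:
A 54.375°N, 65.337°E: 566.8 km
B 45.095°N, 62.612°E: 484.7 km
C 50.540°N, 65.132°E: 153.0 km

A, B, C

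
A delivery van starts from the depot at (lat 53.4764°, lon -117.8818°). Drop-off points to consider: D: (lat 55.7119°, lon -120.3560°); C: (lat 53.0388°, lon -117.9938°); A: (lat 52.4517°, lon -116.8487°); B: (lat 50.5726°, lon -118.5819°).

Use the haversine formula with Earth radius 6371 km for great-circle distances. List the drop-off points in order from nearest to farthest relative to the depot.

C, A, D, B

Distance from the depot at (lat 53.4764°, lon -117.8818°) to each:
C (lat 53.0388°, lon -117.9938°): 49.2 km
A (lat 52.4517°, lon -116.8487°): 133.3 km
D (lat 55.7119°, lon -120.3560°): 295.2 km
B (lat 50.5726°, lon -118.5819°): 326.4 km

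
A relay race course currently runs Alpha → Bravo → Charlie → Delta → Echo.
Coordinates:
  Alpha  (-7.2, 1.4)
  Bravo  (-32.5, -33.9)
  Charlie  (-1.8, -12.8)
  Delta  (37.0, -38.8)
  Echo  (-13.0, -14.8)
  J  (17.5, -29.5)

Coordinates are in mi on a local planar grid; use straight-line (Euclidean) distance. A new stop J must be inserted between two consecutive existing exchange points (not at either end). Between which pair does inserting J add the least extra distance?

Added distance for inserting J between each consecutive pair:
Alpha–Bravo: 46.3 mi
Bravo–Charlie: 38.5 mi
Charlie–Delta: 0.4 mi
Delta–Echo: 0.0 mi
Smallest added distance is 0.0 mi, inserting between Delta and Echo.

between Delta and Echo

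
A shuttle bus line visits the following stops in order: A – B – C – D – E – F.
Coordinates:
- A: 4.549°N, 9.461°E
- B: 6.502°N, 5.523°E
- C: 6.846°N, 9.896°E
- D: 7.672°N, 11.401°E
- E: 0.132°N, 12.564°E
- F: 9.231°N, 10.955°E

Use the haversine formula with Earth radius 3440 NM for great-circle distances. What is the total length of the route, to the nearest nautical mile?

1640 NM

Leg distances:
A→B: 262.9 NM  (cumulative 262.9 NM)
B→C: 261.6 NM  (cumulative 524.5 NM)
C→D: 102.4 NM  (cumulative 626.9 NM)
D→E: 458.0 NM  (cumulative 1085.0 NM)
E→F: 554.7 NM  (cumulative 1639.7 NM)
Total route length ≈ 1640 NM.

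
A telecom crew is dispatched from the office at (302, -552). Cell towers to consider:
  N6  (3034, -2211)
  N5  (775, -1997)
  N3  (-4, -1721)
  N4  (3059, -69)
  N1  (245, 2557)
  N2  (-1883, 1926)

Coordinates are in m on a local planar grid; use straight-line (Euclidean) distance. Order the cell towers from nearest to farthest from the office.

Computing each straight-line distance from (302, -552):
N3 (-4, -1721): 1208.4 m
N5 (775, -1997): 1520.4 m
N4 (3059, -69): 2799.0 m
N1 (245, 2557): 3109.5 m
N6 (3034, -2211): 3196.3 m
N2 (-1883, 1926): 3303.7 m

N3, N5, N4, N1, N6, N2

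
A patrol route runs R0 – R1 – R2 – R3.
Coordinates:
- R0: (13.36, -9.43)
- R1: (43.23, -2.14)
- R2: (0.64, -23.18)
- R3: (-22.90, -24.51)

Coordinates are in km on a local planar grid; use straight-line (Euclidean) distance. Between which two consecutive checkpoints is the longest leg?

Leg distances:
R0→R1: 30.7 km
R1→R2: 47.5 km
R2→R3: 23.6 km
The longest leg is R1–R2 at 47.5 km.

R1–R2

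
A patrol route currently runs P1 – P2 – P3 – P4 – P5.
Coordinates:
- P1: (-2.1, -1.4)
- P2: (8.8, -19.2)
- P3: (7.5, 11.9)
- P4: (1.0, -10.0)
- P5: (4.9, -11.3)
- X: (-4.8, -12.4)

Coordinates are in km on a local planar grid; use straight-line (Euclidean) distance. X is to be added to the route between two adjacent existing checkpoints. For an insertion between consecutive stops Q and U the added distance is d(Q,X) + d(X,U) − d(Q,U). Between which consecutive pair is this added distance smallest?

between P1 and P2

Added distance for inserting X between each consecutive pair:
P1–P2: 5.7 km
P2–P3: 11.3 km
P3–P4: 10.7 km
P4–P5: 11.9 km
Smallest added distance is 5.7 km, inserting between P1 and P2.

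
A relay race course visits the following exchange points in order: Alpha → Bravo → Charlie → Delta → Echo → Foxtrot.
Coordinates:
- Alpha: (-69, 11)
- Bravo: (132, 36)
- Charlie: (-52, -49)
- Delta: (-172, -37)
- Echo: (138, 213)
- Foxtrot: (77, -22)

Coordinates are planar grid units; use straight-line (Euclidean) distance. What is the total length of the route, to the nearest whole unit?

Leg distances:
Alpha→Bravo: 202.5  (cumulative 202.5)
Bravo→Charlie: 202.7  (cumulative 405.2)
Charlie→Delta: 120.6  (cumulative 525.8)
Delta→Echo: 398.2  (cumulative 924.1)
Echo→Foxtrot: 242.8  (cumulative 1166.9)
Total route length ≈ 1167.

1167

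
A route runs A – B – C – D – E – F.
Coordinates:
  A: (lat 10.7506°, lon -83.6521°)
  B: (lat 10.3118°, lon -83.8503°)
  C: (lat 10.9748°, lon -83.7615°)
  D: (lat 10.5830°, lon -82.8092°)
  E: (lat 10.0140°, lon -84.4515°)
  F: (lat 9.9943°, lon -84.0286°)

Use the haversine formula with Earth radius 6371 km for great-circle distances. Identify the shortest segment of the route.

Leg distances:
A→B: 53.4 km
B→C: 74.4 km
C→D: 112.8 km
D→E: 190.5 km
E→F: 46.4 km
The shortest leg is E–F at 46.4 km.

E–F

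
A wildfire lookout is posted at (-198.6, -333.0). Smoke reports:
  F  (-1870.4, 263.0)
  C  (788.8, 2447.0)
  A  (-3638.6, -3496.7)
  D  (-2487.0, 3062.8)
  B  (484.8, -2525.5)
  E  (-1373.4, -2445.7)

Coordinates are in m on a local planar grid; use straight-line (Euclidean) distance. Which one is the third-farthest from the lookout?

C

Distance to each, sorted:
A: 4673.6 m
D: 4094.9 m
C: 2950.1 m
E: 2417.4 m
B: 2296.5 m
F: 1774.9 m
The third-farthest is C at 2950.1 m.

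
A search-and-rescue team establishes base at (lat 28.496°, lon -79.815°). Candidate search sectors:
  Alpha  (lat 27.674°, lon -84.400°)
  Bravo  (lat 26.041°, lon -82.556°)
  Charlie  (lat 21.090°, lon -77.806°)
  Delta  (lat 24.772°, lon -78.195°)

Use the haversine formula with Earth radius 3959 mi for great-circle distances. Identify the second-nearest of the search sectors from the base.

Distances from the base ((lat 28.496°, lon -79.815°)):
Bravo: 239.0 mi
Delta: 276.1 mi
Alpha: 285.2 mi
Charlie: 527.0 mi
The second-nearest is Delta at 276.1 mi.

Delta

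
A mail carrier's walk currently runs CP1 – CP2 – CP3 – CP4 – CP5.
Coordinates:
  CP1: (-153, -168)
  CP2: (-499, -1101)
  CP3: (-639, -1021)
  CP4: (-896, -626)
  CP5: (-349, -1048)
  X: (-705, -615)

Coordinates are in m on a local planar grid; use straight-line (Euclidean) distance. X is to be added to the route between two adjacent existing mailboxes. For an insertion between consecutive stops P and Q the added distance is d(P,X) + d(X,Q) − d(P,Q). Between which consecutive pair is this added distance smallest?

Added distance for inserting X between each consecutive pair:
CP1–CP2: 243.1 m
CP2–CP3: 777.9 m
CP3–CP4: 131.4 m
CP4–CP5: 61.0 m
Smallest added distance is 61.0 m, inserting between CP4 and CP5.

between CP4 and CP5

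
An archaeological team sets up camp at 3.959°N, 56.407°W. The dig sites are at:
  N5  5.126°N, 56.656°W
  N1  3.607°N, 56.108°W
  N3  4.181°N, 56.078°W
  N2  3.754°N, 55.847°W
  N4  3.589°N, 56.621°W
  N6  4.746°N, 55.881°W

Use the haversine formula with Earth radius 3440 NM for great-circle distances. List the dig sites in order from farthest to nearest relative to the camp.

Distances from the camp:
N5 5.126°N, 56.656°W: 71.6 NM
N6 4.746°N, 55.881°W: 56.8 NM
N2 3.754°N, 55.847°W: 35.7 NM
N1 3.607°N, 56.108°W: 27.7 NM
N4 3.589°N, 56.621°W: 25.6 NM
N3 4.181°N, 56.078°W: 23.8 NM

N5, N6, N2, N1, N4, N3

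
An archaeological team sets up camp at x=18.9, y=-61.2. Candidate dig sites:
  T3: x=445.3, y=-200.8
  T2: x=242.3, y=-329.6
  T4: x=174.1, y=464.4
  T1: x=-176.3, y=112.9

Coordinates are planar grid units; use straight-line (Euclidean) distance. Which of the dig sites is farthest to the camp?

Distance to each, sorted:
T4: 548.0
T3: 448.7
T2: 349.2
T1: 261.6
The farthest is T4 at 548.0.

T4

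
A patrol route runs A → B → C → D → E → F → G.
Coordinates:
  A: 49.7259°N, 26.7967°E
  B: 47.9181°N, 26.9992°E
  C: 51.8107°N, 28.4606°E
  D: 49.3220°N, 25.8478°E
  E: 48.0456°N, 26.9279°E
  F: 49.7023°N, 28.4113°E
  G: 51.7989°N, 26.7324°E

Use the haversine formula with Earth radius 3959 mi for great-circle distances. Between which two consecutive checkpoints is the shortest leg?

Leg distances:
A→B: 125.3 mi
B→C: 276.7 mi
C→D: 206.7 mi
D→E: 101.0 mi
E→F: 132.8 mi
F→G: 162.4 mi
The shortest leg is D–E at 101.0 mi.

D–E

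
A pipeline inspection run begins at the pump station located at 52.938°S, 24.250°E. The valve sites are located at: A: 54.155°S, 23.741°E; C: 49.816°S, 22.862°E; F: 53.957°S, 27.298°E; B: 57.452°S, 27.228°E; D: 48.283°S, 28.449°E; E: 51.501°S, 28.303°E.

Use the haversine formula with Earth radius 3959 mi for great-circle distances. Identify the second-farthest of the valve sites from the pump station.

Distance to each, sorted:
D: 370.5 mi
B: 333.2 mi
C: 223.9 mi
E: 198.2 mi
F: 143.8 mi
A: 86.6 mi
The second-farthest is B at 333.2 mi.

B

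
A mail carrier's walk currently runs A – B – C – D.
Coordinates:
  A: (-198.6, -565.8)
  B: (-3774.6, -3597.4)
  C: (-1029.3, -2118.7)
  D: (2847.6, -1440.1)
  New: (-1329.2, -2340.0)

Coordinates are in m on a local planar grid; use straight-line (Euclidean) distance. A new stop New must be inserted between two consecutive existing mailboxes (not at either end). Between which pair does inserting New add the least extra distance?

Added distance for inserting New between each consecutive pair:
A–B: 165.4 m
B–C: 4.2 m
C–D: 709.5 m
Smallest added distance is 4.2 m, inserting between B and C.

between B and C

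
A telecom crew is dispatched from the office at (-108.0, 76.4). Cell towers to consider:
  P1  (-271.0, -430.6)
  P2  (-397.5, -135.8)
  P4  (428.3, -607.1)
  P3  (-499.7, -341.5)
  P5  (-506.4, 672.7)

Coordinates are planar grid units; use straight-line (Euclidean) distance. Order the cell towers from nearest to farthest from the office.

P2, P1, P3, P5, P4

Computing each straight-line distance from (-108.0, 76.4):
P2 (-397.5, -135.8): 358.9
P1 (-271.0, -430.6): 532.6
P3 (-499.7, -341.5): 572.8
P5 (-506.4, 672.7): 717.1
P4 (428.3, -607.1): 868.8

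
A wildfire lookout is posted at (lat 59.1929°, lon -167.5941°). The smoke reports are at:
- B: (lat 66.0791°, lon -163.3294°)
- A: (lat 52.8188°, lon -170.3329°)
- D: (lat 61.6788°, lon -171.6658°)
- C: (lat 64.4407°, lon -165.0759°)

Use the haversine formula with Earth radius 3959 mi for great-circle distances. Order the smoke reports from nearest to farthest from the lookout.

Distances from the lookout:
D (lat 61.6788°, lon -171.6658°): 220.8 mi
C (lat 64.4407°, lon -165.0759°): 371.7 mi
A (lat 52.8188°, lon -170.3329°): 452.9 mi
B (lat 66.0791°, lon -163.3294°): 494.4 mi

D, C, A, B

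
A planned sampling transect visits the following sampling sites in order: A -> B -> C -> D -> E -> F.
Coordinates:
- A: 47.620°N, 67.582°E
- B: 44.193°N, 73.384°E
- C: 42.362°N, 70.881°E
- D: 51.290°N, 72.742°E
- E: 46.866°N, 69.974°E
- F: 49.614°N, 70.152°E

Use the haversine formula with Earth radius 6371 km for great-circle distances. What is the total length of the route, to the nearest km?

2716 km

Leg distances:
A→B: 588.6 km  (cumulative 588.6 km)
B→C: 287.2 km  (cumulative 875.8 km)
C→D: 1002.7 km  (cumulative 1878.5 km)
D→E: 531.5 km  (cumulative 2410.0 km)
E→F: 305.8 km  (cumulative 2715.9 km)
Total route length ≈ 2716 km.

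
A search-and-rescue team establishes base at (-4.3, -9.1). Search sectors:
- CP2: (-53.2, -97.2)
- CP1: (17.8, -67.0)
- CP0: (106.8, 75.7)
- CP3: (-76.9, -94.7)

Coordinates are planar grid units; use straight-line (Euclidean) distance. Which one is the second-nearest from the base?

Distances from the base ((-4.3, -9.1)):
CP1: 62.0
CP2: 100.8
CP3: 112.2
CP0: 139.8
The second-nearest is CP2 at 100.8.

CP2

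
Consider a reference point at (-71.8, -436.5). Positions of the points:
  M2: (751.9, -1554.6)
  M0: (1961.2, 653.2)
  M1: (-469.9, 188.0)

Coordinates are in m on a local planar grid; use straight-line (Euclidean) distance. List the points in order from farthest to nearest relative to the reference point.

M0, M2, M1

Distance from the reference point at (-71.8, -436.5) to each:
M0 (1961.2, 653.2): 2306.6 m
M2 (751.9, -1554.6): 1388.8 m
M1 (-469.9, 188.0): 740.6 m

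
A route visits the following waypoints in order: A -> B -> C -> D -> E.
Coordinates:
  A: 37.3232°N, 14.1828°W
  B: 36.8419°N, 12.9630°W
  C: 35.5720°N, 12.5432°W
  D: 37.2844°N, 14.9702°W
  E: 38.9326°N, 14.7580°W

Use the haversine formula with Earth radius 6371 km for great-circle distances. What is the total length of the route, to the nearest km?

Leg distances:
A→B: 120.7 km  (cumulative 120.7 km)
B→C: 146.1 km  (cumulative 266.9 km)
C→D: 288.8 km  (cumulative 555.6 km)
D→E: 184.2 km  (cumulative 739.8 km)
Total route length ≈ 740 km.

740 km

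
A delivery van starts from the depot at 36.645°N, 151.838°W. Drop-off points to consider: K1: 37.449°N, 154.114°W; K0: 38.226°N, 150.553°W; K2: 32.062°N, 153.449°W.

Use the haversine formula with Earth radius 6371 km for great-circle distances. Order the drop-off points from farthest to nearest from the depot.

K2, K1, K0

Distances from the depot:
K2 32.062°N, 153.449°W: 530.6 km
K1 37.449°N, 154.114°W: 220.9 km
K0 38.226°N, 150.553°W: 209.2 km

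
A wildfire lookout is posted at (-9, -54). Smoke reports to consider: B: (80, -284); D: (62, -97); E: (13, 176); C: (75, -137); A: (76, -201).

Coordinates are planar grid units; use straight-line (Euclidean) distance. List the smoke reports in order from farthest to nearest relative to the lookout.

Distances from the lookout:
B (80, -284): 246.6
E (13, 176): 231.0
A (76, -201): 169.8
C (75, -137): 118.1
D (62, -97): 83.0

B, E, A, C, D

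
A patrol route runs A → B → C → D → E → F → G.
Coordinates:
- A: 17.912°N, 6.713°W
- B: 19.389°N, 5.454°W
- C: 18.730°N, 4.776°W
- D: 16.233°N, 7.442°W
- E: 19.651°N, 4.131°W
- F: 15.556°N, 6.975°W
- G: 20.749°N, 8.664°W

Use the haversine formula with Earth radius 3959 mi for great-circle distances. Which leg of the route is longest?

F–G

Leg distances:
A→B: 131.2 mi
B→C: 63.5 mi
C→D: 246.2 mi
D→E: 321.1 mi
E→F: 339.3 mi
F→G: 375.6 mi
The longest leg is F–G at 375.6 mi.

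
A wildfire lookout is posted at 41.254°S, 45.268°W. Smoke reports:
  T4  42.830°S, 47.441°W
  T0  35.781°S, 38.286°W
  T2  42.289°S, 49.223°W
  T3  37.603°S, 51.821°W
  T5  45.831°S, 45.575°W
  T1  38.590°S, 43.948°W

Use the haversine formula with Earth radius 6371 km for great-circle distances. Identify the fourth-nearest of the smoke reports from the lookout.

Distance to each, sorted:
T4: 250.8 km
T1: 316.9 km
T2: 347.6 km
T5: 509.5 km
T3: 693.6 km
T0: 859.3 km
The fourth-nearest is T5 at 509.5 km.

T5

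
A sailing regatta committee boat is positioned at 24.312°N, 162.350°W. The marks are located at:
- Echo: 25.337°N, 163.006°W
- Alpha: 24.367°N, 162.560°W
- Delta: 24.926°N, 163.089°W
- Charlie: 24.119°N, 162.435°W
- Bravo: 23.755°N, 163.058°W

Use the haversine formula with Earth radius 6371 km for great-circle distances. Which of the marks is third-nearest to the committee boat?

Distances from the committee boat (24.312°N, 162.350°W):
Alpha: 22.1 km
Charlie: 23.1 km
Bravo: 94.9 km
Delta: 101.2 km
Echo: 131.8 km
The third-nearest is Bravo at 94.9 km.

Bravo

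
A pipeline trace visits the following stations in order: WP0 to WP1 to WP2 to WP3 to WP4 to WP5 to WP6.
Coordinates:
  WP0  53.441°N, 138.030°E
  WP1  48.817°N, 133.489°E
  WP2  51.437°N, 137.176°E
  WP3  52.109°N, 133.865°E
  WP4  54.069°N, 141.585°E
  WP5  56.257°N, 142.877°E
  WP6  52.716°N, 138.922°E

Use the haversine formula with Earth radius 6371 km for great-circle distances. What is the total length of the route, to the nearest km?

Leg distances:
WP0→WP1: 603.7 km  (cumulative 603.7 km)
WP1→WP2: 392.3 km  (cumulative 996.0 km)
WP2→WP3: 239.7 km  (cumulative 1235.7 km)
WP3→WP4: 559.3 km  (cumulative 1795.0 km)
WP4→WP5: 256.8 km  (cumulative 2051.8 km)
WP5→WP6: 469.2 km  (cumulative 2521.0 km)
Total route length ≈ 2521 km.

2521 km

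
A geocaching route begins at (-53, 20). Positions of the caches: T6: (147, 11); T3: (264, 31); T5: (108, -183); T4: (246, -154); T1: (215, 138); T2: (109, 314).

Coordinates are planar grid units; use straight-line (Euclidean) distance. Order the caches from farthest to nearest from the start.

Distances from the start:
T4 (246, -154): 345.9
T2 (109, 314): 335.7
T3 (264, 31): 317.2
T1 (215, 138): 292.8
T5 (108, -183): 259.1
T6 (147, 11): 200.2

T4, T2, T3, T1, T5, T6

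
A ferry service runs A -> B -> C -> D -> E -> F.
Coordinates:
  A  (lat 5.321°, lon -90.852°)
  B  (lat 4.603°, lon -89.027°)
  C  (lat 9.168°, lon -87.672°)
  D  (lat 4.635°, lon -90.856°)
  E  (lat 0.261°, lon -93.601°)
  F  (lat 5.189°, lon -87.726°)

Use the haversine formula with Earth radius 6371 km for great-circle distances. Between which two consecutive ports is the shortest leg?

A–B

Leg distances:
A→B: 217.4 km
B→C: 529.2 km
C→D: 614.4 km
D→E: 574.0 km
E→F: 851.9 km
The shortest leg is A–B at 217.4 km.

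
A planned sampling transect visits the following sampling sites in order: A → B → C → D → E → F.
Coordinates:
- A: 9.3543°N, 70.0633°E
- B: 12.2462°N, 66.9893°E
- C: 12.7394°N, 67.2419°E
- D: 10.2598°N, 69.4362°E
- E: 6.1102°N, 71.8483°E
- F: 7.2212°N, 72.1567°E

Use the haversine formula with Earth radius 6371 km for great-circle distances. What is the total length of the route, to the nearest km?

1552 km

Leg distances:
A→B: 464.9 km  (cumulative 464.9 km)
B→C: 61.3 km  (cumulative 526.2 km)
C→D: 364.9 km  (cumulative 891.1 km)
D→E: 532.3 km  (cumulative 1423.4 km)
E→F: 128.1 km  (cumulative 1551.6 km)
Total route length ≈ 1552 km.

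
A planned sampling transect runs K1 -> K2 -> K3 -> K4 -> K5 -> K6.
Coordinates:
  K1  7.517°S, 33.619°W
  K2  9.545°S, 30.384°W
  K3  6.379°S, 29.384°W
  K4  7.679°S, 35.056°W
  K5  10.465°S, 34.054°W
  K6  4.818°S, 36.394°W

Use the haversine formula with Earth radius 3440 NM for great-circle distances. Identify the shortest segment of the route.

K4–K5

Leg distances:
K1→K2: 227.4 NM
K2→K3: 199.2 NM
K3→K4: 346.9 NM
K4→K5: 177.5 NM
K5→K6: 366.5 NM
The shortest leg is K4–K5 at 177.5 NM.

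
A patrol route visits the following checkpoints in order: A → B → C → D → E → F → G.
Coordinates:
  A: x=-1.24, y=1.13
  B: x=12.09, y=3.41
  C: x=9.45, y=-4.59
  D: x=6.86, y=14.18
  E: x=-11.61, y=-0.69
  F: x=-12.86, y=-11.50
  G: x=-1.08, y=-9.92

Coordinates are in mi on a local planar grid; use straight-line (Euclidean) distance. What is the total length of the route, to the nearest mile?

87 mi

Leg distances:
A→B: 13.5 mi  (cumulative 13.5 mi)
B→C: 8.4 mi  (cumulative 21.9 mi)
C→D: 18.9 mi  (cumulative 40.9 mi)
D→E: 23.7 mi  (cumulative 64.6 mi)
E→F: 10.9 mi  (cumulative 75.5 mi)
F→G: 11.9 mi  (cumulative 87.4 mi)
Total route length ≈ 87 mi.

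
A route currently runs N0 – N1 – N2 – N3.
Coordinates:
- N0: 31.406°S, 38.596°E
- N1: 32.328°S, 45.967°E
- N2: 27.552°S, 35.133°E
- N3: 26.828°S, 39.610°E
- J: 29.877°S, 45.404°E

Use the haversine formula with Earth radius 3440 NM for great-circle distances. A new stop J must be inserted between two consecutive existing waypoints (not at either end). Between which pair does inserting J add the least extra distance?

Added distance for inserting J between each consecutive pair:
N0–N1: 133.5 NM
N1–N2: 76.4 NM
N2–N3: 671.9 NM
Smallest added distance is 76.4 NM, inserting between N1 and N2.

between N1 and N2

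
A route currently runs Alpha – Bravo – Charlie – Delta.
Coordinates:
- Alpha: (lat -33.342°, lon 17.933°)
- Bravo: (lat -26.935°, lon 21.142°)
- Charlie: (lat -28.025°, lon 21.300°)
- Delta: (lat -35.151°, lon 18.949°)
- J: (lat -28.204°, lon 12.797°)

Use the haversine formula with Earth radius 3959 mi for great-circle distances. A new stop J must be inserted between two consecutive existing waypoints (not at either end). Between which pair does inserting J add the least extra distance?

Added distance for inserting J between each consecutive pair:
Alpha–Bravo: 504.0 mi
Bravo–Charlie: 960.8 mi
Charlie–Delta: 607.6 mi
Smallest added distance is 504.0 mi, inserting between Alpha and Bravo.

between Alpha and Bravo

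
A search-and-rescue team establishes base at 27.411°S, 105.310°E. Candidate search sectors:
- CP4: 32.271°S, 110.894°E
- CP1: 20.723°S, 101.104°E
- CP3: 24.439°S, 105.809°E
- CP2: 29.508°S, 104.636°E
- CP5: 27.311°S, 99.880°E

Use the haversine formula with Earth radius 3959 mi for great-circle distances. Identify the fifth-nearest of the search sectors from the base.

CP1

Distances from the base (27.411°S, 105.310°E):
CP2: 150.6 mi
CP3: 207.7 mi
CP5: 333.3 mi
CP4: 473.9 mi
CP1: 532.8 mi
The fifth-nearest is CP1 at 532.8 mi.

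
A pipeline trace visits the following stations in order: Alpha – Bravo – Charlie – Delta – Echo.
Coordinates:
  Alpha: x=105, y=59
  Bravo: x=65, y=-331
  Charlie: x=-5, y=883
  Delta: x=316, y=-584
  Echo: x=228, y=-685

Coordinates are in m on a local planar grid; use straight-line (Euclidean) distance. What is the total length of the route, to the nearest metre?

Leg distances:
Alpha→Bravo: 392.0 m  (cumulative 392.0 m)
Bravo→Charlie: 1216.0 m  (cumulative 1608.1 m)
Charlie→Delta: 1501.7 m  (cumulative 3109.8 m)
Delta→Echo: 134.0 m  (cumulative 3243.7 m)
Total route length ≈ 3244 m.

3244 m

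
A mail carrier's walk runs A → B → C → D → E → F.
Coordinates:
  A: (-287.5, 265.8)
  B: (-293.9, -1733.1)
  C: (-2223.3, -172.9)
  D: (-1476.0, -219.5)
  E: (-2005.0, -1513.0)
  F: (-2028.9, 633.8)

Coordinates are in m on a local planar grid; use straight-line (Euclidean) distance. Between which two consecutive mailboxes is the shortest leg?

C–D

Leg distances:
A→B: 1998.9 m
B→C: 2481.3 m
C→D: 748.8 m
D→E: 1397.5 m
E→F: 2146.9 m
The shortest leg is C–D at 748.8 m.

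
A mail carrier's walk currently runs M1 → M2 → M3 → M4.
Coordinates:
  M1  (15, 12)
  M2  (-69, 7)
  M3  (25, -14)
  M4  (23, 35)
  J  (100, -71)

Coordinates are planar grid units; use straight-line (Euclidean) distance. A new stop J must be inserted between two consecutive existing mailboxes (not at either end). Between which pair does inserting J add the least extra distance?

Added distance for inserting J between each consecutive pair:
M1–M2: 220.8
M2–M3: 184.0
M3–M4: 176.2
Smallest added distance is 176.2, inserting between M3 and M4.

between M3 and M4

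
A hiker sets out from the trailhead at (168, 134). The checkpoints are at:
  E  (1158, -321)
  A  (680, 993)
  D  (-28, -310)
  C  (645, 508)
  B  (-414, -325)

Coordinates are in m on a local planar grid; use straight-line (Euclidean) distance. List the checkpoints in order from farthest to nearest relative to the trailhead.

E, A, B, C, D

Distance from the trailhead at (168, 134) to each:
E (1158, -321): 1089.6 m
A (680, 993): 1000.0 m
B (-414, -325): 741.2 m
C (645, 508): 606.1 m
D (-28, -310): 485.3 m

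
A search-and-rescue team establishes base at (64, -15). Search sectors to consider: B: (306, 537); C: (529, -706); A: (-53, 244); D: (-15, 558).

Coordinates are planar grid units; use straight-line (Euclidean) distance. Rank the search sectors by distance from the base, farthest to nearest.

C, B, D, A

Distance from the base at (64, -15) to each:
C (529, -706): 832.9
B (306, 537): 602.7
D (-15, 558): 578.4
A (-53, 244): 284.2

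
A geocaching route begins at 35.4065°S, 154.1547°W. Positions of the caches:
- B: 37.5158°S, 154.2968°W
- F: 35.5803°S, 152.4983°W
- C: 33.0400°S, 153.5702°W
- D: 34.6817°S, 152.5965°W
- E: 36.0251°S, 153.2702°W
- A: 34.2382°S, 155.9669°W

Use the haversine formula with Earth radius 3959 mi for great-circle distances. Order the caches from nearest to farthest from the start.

Computing each great-circle distance from 35.4065°S, 154.1547°W:
E 36.0251°S, 153.2702°W: 65.5 mi
F 35.5803°S, 152.4983°W: 94.0 mi
D 34.6817°S, 152.5965°W: 101.4 mi
A 34.2382°S, 155.9669°W: 130.7 mi
B 37.5158°S, 154.2968°W: 146.0 mi
C 33.0400°S, 153.5702°W: 166.9 mi

E, F, D, A, B, C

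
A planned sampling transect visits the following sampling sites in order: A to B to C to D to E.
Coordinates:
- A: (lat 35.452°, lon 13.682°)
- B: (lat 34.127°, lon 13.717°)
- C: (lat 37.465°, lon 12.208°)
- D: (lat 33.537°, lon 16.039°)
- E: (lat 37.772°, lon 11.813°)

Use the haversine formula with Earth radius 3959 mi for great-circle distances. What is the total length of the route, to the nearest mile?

Leg distances:
A→B: 91.6 mi  (cumulative 91.6 mi)
B→C: 245.7 mi  (cumulative 337.2 mi)
C→D: 346.5 mi  (cumulative 683.7 mi)
D→E: 376.6 mi  (cumulative 1060.4 mi)
Total route length ≈ 1060 mi.

1060 mi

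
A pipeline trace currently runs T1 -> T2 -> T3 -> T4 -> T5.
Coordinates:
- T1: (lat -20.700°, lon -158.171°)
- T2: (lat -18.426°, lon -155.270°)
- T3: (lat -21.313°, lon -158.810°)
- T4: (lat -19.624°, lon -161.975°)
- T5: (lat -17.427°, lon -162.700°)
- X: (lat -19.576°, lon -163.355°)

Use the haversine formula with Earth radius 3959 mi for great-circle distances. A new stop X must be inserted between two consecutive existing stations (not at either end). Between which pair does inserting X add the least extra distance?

Added distance for inserting X between each consecutive pair:
T1–T2: 633.6 mi
T2–T3: 547.4 mi
T3–T4: 171.9 mi
T4–T5: 85.4 mi
Smallest added distance is 85.4 mi, inserting between T4 and T5.

between T4 and T5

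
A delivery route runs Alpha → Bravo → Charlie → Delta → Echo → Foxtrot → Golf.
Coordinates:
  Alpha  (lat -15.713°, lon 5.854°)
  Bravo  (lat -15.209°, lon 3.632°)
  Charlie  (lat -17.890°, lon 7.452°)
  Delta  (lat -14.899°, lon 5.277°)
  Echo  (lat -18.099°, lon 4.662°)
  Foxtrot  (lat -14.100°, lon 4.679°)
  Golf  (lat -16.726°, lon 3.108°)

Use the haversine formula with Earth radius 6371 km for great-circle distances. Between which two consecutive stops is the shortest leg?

Alpha–Bravo

Leg distances:
Alpha→Bravo: 244.6 km
Bravo→Charlie: 504.6 km
Charlie→Delta: 405.5 km
Delta→Echo: 361.8 km
Echo→Foxtrot: 444.7 km
Foxtrot→Golf: 337.1 km
The shortest leg is Alpha–Bravo at 244.6 km.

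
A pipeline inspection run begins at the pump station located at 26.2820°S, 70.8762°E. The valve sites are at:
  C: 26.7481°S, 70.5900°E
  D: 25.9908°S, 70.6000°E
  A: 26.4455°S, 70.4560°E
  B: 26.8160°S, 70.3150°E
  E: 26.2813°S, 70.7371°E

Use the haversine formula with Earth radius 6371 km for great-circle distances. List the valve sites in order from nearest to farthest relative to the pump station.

E, D, A, C, B

Distances from the pump station:
E 26.2813°S, 70.7371°E: 13.9 km
D 25.9908°S, 70.6000°E: 42.5 km
A 26.4455°S, 70.4560°E: 45.6 km
C 26.7481°S, 70.5900°E: 59.1 km
B 26.8160°S, 70.3150°E: 81.5 km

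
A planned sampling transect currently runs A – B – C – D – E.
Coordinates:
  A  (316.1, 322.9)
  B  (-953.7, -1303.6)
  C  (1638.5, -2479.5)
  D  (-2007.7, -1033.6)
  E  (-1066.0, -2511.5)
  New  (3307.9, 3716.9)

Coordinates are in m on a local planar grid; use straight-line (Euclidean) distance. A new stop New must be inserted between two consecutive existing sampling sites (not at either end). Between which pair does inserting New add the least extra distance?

between A and B

Added distance for inserting New between each consecutive pair:
A–B: 9046.3 m
B–C: 10156.2 m
C–D: 9623.9 m
D–E: 12987.4 m
Smallest added distance is 9046.3 m, inserting between A and B.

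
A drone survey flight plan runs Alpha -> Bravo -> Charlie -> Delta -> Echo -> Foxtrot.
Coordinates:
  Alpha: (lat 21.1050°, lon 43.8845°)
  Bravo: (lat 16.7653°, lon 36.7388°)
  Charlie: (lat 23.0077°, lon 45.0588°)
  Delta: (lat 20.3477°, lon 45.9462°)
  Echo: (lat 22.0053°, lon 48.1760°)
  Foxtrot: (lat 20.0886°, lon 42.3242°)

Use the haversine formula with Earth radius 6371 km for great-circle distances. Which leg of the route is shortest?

Leg distances:
Alpha→Bravo: 892.9 km
Bravo→Charlie: 1112.4 km
Charlie→Delta: 309.7 km
Delta→Echo: 295.7 km
Echo→Foxtrot: 643.5 km
The shortest leg is Delta–Echo at 295.7 km.

Delta–Echo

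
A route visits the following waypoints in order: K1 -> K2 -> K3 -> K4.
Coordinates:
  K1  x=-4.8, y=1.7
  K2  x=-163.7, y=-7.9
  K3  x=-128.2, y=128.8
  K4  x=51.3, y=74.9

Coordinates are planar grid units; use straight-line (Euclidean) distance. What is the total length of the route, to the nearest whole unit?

Leg distances:
K1→K2: 159.2  (cumulative 159.2)
K2→K3: 141.2  (cumulative 300.4)
K3→K4: 187.4  (cumulative 487.8)
Total route length ≈ 488.

488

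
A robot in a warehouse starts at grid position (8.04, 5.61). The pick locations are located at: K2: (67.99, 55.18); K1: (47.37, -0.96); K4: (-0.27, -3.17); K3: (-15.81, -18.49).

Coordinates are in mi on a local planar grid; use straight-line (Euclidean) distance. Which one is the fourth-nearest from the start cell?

K2

Distance to each, sorted:
K4: 12.1 mi
K3: 33.9 mi
K1: 39.9 mi
K2: 77.8 mi
The fourth-nearest is K2 at 77.8 mi.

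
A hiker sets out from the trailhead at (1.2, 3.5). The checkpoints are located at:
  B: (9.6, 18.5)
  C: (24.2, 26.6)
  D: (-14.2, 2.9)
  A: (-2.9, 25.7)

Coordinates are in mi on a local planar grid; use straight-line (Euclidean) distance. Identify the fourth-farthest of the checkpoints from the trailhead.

D

Distance to each, sorted:
C: 32.6 mi
A: 22.6 mi
B: 17.2 mi
D: 15.4 mi
The fourth-farthest is D at 15.4 mi.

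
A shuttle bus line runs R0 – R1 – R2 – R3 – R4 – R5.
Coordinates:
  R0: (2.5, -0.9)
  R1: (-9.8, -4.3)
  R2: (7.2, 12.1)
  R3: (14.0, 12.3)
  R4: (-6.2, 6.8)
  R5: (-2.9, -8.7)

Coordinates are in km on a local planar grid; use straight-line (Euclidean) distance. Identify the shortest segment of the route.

Leg distances:
R0→R1: 12.8 km
R1→R2: 23.6 km
R2→R3: 6.8 km
R3→R4: 20.9 km
R4→R5: 15.8 km
The shortest leg is R2–R3 at 6.8 km.

R2–R3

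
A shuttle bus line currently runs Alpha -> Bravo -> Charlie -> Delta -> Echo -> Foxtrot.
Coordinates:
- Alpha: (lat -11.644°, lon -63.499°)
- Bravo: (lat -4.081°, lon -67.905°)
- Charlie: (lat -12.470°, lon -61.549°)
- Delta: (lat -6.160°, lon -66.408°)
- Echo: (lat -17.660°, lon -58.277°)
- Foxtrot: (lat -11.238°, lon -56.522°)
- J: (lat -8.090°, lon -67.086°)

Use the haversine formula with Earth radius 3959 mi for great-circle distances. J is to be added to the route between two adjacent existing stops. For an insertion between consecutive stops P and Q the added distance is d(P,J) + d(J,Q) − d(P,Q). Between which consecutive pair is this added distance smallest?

Added distance for inserting J between each consecutive pair:
Alpha–Bravo: 25.7 mi
Bravo–Charlie: 41.4 mi
Charlie–Delta: 76.7 mi
Delta–Echo: 63.5 mi
Echo–Foxtrot: 1180.5 mi
Smallest added distance is 25.7 mi, inserting between Alpha and Bravo.

between Alpha and Bravo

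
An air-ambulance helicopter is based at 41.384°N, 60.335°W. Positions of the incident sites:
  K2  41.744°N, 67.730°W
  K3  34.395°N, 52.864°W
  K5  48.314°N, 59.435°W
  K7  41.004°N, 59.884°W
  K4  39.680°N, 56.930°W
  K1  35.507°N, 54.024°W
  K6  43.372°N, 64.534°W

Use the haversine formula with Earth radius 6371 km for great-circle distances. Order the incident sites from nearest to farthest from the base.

K7, K4, K6, K2, K5, K1, K3

Distances from the base:
K7 41.004°N, 59.884°W: 56.7 km
K4 39.680°N, 56.930°W: 344.5 km
K6 43.372°N, 64.534°W: 409.6 km
K2 41.744°N, 67.730°W: 616.4 km
K5 48.314°N, 59.435°W: 773.8 km
K1 35.507°N, 54.024°W: 853.4 km
K3 34.395°N, 52.864°W: 1015.9 km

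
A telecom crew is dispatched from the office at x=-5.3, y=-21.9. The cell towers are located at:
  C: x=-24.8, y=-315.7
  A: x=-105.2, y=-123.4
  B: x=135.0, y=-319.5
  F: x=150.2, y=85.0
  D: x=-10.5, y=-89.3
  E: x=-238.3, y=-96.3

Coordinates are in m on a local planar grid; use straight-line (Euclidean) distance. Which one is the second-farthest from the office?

Distances from the office (x=-5.3, y=-21.9):
B: 329.0 m
C: 294.4 m
E: 244.6 m
F: 188.7 m
A: 142.4 m
D: 67.6 m
The second-farthest is C at 294.4 m.

C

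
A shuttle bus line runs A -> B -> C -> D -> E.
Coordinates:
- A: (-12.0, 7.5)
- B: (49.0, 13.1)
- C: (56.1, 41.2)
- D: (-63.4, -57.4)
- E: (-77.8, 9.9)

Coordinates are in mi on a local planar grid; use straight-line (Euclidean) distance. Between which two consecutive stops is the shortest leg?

B–C

Leg distances:
A→B: 61.3 mi
B→C: 29.0 mi
C→D: 154.9 mi
D→E: 68.8 mi
The shortest leg is B–C at 29.0 mi.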